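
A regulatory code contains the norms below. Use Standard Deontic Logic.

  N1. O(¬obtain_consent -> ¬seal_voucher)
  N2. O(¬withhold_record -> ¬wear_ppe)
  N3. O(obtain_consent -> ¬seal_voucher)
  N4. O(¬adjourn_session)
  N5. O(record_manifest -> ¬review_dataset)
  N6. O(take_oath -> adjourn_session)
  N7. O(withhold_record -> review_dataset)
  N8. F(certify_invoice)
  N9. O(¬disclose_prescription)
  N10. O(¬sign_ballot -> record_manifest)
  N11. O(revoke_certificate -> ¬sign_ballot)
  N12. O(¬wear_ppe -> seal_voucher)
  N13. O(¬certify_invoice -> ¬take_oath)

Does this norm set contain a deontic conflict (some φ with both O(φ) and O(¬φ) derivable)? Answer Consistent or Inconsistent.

Consistent

Premise 6 is O(take_oath -> adjourn_session), but O(take_oath) is not derivable from the premises, so it does not yield O(adjourn_session).
So O(adjourn_session) is not derivable, and the apparent clash with O(¬adjourn_session) does not arise.
A world satisfying every obligation exists (e.g. adjourn_session=false, certify_invoice=false, disclose_prescription=false, obtain_consent=false, record_manifest=false, review_dataset=true, revoke_certificate=false, seal_voucher=false, sign_ballot=true, take_oath=false, wear_ppe=true, withhold_record=true); no atom is both obligatory and forbidden, so the set is consistent.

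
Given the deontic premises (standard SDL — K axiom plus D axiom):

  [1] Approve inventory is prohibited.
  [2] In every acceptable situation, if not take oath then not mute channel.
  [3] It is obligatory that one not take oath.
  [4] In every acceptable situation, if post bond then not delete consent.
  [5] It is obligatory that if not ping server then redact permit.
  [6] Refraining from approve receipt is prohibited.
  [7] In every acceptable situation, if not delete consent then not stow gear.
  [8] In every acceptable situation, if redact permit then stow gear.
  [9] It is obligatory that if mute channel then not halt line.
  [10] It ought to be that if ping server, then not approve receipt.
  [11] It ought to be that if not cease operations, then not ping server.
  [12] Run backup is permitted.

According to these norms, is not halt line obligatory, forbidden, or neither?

Premise 9 is O(mute_channel → ¬halt_line), but O(mute_channel) is not derivable from the premises, so it does not yield O(¬halt_line).
No premise or chain of K-axiom applications forces O(¬halt_line), and none forces O(halt_line). So ¬halt_line is neither obligatory nor forbidden under these norms.

Neither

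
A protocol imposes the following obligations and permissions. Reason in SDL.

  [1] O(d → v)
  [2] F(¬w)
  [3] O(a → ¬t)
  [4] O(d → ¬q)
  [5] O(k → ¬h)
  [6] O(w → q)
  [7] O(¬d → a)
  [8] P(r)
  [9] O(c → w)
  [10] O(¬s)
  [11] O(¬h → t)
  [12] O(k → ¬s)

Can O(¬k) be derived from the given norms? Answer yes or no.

Yes

F(¬w) at premise 2 means O(w).
With premise 6, O(w → q), the K-axiom yields O(q).
The contrapositive of premise 4 (O(d → ¬q)) is O(q → ¬d), and O(q) is already established, so O(¬d).
With premise 7, O(¬d → a), the K-axiom yields O(a).
With premise 3, O(a → ¬t), the K-axiom yields O(¬t).
Premise 11 is O(¬h → t); contrapositively O(¬t → h). Since O(¬t) holds, K gives O(h).
The contrapositive of premise 5 (O(k → ¬h)) is O(h → ¬k), and O(h) is already established, so O(¬k).
Premises 1, 8, 9, 10, 12 do not contribute to this derivation.
So O(¬k) follows.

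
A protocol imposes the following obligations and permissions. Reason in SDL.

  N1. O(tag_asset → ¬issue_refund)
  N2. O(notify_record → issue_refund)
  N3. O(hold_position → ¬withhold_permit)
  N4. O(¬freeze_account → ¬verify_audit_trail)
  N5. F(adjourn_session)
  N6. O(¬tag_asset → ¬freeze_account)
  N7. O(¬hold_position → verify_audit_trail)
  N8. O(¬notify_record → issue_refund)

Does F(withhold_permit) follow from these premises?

By case analysis on notify_record: premise 2 gives O(notify_record → issue_refund) and premise 8 gives O(¬notify_record → issue_refund), so O(issue_refund) either way.
Premise 1 is O(tag_asset → ¬issue_refund); contrapositively O(issue_refund → ¬tag_asset). Since O(issue_refund) holds, K gives O(¬tag_asset).
Premise 6 is O(¬tag_asset → ¬freeze_account); since O(¬tag_asset), deontic closure gives O(¬freeze_account).
From O(¬freeze_account) and premise 4, O(¬freeze_account → ¬verify_audit_trail), we obtain O(¬verify_audit_trail).
Premise 7, O(¬hold_position → verify_audit_trail), contraposes to O(¬verify_audit_trail → hold_position); with O(¬verify_audit_trail) we get O(hold_position).
Applying K to premise 3 (O(hold_position → ¬withhold_permit)) and O(hold_position) yields O(¬withhold_permit).
Premise 5 does not contribute to this derivation.
So O(¬withhold_permit) holds, i.e. F(withhold_permit). The claim follows.

Yes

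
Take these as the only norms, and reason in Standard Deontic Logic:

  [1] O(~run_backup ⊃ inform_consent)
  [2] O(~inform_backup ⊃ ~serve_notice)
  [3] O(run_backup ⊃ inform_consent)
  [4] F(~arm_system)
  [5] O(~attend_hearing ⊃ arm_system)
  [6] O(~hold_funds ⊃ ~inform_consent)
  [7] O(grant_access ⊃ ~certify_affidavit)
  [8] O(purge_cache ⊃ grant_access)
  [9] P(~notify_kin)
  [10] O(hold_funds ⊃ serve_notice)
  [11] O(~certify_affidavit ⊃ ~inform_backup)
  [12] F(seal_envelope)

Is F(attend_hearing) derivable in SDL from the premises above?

Premise 5 is O(~attend_hearing ⊃ arm_system); even if O(arm_system) held, inferring O(~attend_hearing) would be affirming the consequent — invalid.
No other premise forces O(~attend_hearing). An ideal world satisfying every premise can still have attend_hearing true, so F(attend_hearing) is not derivable.

No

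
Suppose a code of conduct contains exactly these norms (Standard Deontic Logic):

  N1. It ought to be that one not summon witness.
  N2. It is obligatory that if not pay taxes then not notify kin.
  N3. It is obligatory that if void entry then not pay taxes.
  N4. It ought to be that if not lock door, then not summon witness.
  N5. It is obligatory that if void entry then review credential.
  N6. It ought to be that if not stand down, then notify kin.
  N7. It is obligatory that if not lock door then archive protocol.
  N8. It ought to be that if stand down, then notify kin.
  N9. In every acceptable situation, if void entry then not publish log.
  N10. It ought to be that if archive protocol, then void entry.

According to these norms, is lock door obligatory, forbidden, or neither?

Obligatory

Premises 6 and 8 cover both cases: O(¬stand_down → notify_kin) and O(stand_down → notify_kin). Since ¬stand_down ∨ stand_down is a tautology, O(notify_kin) follows.
Premise 2, O(¬pay_taxes → ¬notify_kin), contraposes to O(notify_kin → pay_taxes); with O(notify_kin) we get O(pay_taxes).
The contrapositive of premise 3 (O(void_entry → ¬pay_taxes)) is O(pay_taxes → ¬void_entry), and O(pay_taxes) is already established, so O(¬void_entry).
Premise 10, O(archive_protocol → void_entry), contraposes to O(¬void_entry → ¬archive_protocol); with O(¬void_entry) we get O(¬archive_protocol).
Premise 7, O(¬lock_door → archive_protocol), contraposes to O(¬archive_protocol → lock_door); with O(¬archive_protocol) we get O(lock_door).
Premises 1, 4, 5, 9 do not contribute to this derivation.
Hence lock_door is obligatory.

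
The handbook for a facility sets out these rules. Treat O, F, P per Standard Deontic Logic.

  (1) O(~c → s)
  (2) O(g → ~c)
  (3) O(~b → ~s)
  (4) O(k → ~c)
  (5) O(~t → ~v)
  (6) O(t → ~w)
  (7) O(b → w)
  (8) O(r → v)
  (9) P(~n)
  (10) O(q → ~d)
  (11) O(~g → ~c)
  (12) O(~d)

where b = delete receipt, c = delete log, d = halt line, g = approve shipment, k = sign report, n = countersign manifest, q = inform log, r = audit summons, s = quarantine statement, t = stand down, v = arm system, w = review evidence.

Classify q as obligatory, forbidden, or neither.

Neither

Premise 10 is O(q → ~d); even if O(~d) held, inferring O(q) would be affirming the consequent — invalid.
No premise or chain of K-axiom applications forces O(q), and none forces O(~q). So q is neither obligatory nor forbidden under these norms.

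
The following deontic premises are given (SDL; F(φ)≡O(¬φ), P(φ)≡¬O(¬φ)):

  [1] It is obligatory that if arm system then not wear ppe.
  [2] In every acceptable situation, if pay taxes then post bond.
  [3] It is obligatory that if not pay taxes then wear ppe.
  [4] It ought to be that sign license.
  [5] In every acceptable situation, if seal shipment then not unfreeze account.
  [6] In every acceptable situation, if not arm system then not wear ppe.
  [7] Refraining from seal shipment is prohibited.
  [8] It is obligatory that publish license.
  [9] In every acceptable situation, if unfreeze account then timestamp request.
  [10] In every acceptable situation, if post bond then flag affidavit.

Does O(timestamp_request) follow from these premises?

Premise 9 is O(unfreeze_account → timestamp_request), but O(unfreeze_account) is not derivable from the premises, so it does not yield O(timestamp_request).
No other premise forces O(timestamp_request). An ideal world satisfying every premise can still have timestamp_request false, so O(timestamp_request) is not derivable.

No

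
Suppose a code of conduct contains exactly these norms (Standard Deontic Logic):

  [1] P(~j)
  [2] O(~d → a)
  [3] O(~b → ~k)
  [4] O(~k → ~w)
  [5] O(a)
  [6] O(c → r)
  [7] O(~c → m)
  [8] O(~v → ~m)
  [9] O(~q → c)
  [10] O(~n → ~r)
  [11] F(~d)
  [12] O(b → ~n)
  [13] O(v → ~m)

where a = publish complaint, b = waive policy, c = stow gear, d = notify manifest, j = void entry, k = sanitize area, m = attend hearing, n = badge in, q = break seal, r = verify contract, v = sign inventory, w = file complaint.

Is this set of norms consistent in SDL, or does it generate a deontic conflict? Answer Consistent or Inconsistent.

Premise 2 is O(~d → a); even if O(a) held, inferring O(~d) would be affirming the consequent — invalid.
So O(~d) is not derivable, and the apparent clash with O(d) does not arise.
A world satisfying every obligation exists (e.g. a=true, b=false, c=true, d=true, j=false, k=false, m=false, n=true, q=false, r=true, v=false, w=false); no atom is both obligatory and forbidden, so the set is consistent.

Consistent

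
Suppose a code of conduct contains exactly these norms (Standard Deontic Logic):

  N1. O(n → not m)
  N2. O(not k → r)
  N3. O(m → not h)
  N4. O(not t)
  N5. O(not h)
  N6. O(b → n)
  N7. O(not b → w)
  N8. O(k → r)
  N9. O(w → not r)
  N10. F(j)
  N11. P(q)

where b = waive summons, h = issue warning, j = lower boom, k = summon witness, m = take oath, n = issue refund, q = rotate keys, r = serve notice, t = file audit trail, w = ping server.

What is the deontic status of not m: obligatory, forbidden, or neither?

Obligatory

Premises 8 and 2 are O(k → r) and O(not k → r); every ideal world satisfies k or not k, so in either case r holds — hence O(r).
Premise 9 is O(w → not r); contrapositively O(r → not w). Since O(r) holds, K gives O(not w).
Premise 7, O(not b → w), contraposes to O(not w → b); with O(not w) we get O(b).
From O(b) and premise 6, O(b → n), we obtain O(n).
From O(n) and premise 1, O(n → not m), we obtain O(not m).
Premises 3, 4, 5, 10, 11 do not contribute to this derivation.
Hence not m is obligatory.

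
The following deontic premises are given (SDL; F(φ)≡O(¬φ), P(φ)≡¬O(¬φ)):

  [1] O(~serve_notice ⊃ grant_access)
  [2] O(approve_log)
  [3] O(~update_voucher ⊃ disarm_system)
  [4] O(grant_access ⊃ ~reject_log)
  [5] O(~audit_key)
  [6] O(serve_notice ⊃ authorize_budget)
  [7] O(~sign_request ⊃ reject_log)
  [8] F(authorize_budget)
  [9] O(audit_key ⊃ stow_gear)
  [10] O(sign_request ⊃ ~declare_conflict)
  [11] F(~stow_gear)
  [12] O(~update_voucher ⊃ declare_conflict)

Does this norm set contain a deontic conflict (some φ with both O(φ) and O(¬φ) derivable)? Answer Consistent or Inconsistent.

Premise 9 is O(audit_key ⊃ stow_gear); even if O(stow_gear) held, inferring O(audit_key) would be affirming the consequent — invalid.
So O(audit_key) is not derivable, and the apparent clash with O(~audit_key) does not arise.
A world satisfying every obligation exists (e.g. approve_log=true, audit_key=false, authorize_budget=false, declare_conflict=false, disarm_system=false, grant_access=true, reject_log=false, serve_notice=false, sign_request=true, stow_gear=true, update_voucher=true); no atom is both obligatory and forbidden, so the set is consistent.

Consistent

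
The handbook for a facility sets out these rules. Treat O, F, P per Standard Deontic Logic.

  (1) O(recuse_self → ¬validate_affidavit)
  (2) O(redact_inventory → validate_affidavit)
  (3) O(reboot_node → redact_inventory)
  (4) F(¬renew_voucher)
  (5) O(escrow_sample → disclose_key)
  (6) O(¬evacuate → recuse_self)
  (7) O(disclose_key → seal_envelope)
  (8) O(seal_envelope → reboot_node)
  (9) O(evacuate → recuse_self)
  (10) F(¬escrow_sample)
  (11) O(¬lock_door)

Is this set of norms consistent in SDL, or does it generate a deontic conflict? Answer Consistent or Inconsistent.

By case analysis on ¬evacuate: premise 6 gives O(¬evacuate → recuse_self) and premise 9 gives O(evacuate → recuse_self), so O(recuse_self) either way.
Applying K to premise 1 (O(recuse_self → ¬validate_affidavit)) and O(recuse_self) yields O(¬validate_affidavit).
Premise 2, O(redact_inventory → validate_affidavit), contraposes to O(¬validate_affidavit → ¬redact_inventory); with O(¬validate_affidavit) we get O(¬redact_inventory).
The contrapositive of premise 3 (O(reboot_node → redact_inventory)) is O(¬redact_inventory → ¬reboot_node), and O(¬redact_inventory) is already established, so O(¬reboot_node).
The contrapositive of premise 8 (O(seal_envelope → reboot_node)) is O(¬reboot_node → ¬seal_envelope), and O(¬reboot_node) is already established, so O(¬seal_envelope).
Premise 7, O(disclose_key → seal_envelope), contraposes to O(¬seal_envelope → ¬disclose_key); with O(¬seal_envelope) we get O(¬disclose_key).
The contrapositive of premise 5 (O(escrow_sample → disclose_key)) is O(¬disclose_key → ¬escrow_sample), and O(¬disclose_key) is already established, so O(¬escrow_sample).
Yet premise 10 is F(¬escrow_sample), i.e. O(escrow_sample).
We now have both O(¬escrow_sample) and O(escrow_sample) — escrow_sample is simultaneously obligatory and forbidden, violating the D-axiom.

Inconsistent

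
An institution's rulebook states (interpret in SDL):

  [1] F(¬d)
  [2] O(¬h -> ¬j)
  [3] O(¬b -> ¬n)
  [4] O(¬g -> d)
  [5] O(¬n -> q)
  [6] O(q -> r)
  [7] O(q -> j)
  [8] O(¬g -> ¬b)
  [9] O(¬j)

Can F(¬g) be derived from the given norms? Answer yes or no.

Yes

Premise 9 gives O(¬j).
Premise 7 is O(q -> j); contrapositively O(¬j -> ¬q). Since O(¬j) holds, K gives O(¬q).
The contrapositive of premise 5 (O(¬n -> q)) is O(¬q -> n), and O(¬q) is already established, so O(n).
Premise 3, O(¬b -> ¬n), contraposes to O(n -> b); with O(n) we get O(b).
The contrapositive of premise 8 (O(¬g -> ¬b)) is O(b -> g), and O(b) is already established, so O(g).
Premises 1, 2, 4, 6 do not contribute to this derivation.
So O(g) holds, i.e. F(¬g). The claim follows.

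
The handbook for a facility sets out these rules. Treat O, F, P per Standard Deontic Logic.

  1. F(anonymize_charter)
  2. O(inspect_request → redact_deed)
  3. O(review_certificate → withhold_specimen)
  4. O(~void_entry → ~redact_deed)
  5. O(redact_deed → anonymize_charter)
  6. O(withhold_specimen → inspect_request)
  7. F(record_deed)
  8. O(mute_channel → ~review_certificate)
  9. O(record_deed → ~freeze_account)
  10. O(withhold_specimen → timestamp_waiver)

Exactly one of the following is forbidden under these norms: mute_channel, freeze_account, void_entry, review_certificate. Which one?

Premise 1, F(anonymize_charter), is equivalent to O(~anonymize_charter).
Premise 5 is O(redact_deed → anonymize_charter); contrapositively O(~anonymize_charter → ~redact_deed). Since O(~anonymize_charter) holds, K gives O(~redact_deed).
The contrapositive of premise 2 (O(inspect_request → redact_deed)) is O(~redact_deed → ~inspect_request), and O(~redact_deed) is already established, so O(~inspect_request).
Premise 6 is O(withhold_specimen → inspect_request); contrapositively O(~inspect_request → ~withhold_specimen). Since O(~inspect_request) holds, K gives O(~withhold_specimen).
Premise 3, O(review_certificate → withhold_specimen), contraposes to O(~withhold_specimen → ~review_certificate); with O(~withhold_specimen) we get O(~review_certificate).
So O(~review_certificate) holds, i.e. review_certificate is forbidden. None of the other listed options is forbidden under the premises.

review_certificate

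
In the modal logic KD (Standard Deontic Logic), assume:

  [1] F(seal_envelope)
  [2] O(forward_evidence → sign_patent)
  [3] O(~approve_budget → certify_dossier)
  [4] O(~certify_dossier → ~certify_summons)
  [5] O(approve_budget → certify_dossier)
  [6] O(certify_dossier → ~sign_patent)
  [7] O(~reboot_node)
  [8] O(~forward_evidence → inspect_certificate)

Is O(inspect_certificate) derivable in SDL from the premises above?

Premises 5 and 3 are O(approve_budget → certify_dossier) and O(~approve_budget → certify_dossier); every ideal world satisfies approve_budget or ~approve_budget, so in either case certify_dossier holds — hence O(certify_dossier).
Premise 6 is O(certify_dossier → ~sign_patent); since O(certify_dossier), deontic closure gives O(~sign_patent).
The contrapositive of premise 2 (O(forward_evidence → sign_patent)) is O(~sign_patent → ~forward_evidence), and O(~sign_patent) is already established, so O(~forward_evidence).
From O(~forward_evidence) and premise 8, O(~forward_evidence → inspect_certificate), we obtain O(inspect_certificate).
Premises 1, 4, 7 do not contribute to this derivation.
So O(inspect_certificate) follows.

Yes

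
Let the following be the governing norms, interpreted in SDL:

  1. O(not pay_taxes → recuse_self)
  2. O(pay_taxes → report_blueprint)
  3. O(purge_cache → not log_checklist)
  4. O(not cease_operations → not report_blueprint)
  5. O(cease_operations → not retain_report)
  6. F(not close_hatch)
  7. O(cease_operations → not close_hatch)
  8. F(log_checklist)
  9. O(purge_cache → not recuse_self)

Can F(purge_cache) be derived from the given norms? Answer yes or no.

Premise 6 is F(not close_hatch), i.e. O(close_hatch).
Premise 7 is O(cease_operations → not close_hatch); contrapositively O(close_hatch → not cease_operations). Since O(close_hatch) holds, K gives O(not cease_operations).
Applying K to premise 4 (O(not cease_operations → not report_blueprint)) and O(not cease_operations) yields O(not report_blueprint).
Premise 2 is O(pay_taxes → report_blueprint); contrapositively O(not report_blueprint → not pay_taxes). Since O(not report_blueprint) holds, K gives O(not pay_taxes).
Premise 1 is O(not pay_taxes → recuse_self); since O(not pay_taxes), deontic closure gives O(recuse_self).
The contrapositive of premise 9 (O(purge_cache → not recuse_self)) is O(recuse_self → not purge_cache), and O(recuse_self) is already established, so O(not purge_cache).
Premises 3, 5, 8 do not contribute to this derivation.
So O(not purge_cache) holds, i.e. F(purge_cache). The claim follows.

Yes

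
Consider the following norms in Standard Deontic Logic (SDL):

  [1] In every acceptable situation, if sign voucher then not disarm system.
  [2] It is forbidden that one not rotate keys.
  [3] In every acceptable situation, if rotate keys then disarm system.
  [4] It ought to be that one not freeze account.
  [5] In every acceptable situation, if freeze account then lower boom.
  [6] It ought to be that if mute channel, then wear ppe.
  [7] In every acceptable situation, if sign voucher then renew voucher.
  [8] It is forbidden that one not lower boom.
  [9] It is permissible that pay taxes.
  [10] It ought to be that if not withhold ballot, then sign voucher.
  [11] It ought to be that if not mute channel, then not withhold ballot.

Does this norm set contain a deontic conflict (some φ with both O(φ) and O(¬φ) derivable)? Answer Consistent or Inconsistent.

Premise 5 is O(freeze_account → lower_boom); even if O(lower_boom) held, inferring O(freeze_account) would be affirming the consequent — invalid.
So O(freeze_account) is not derivable, and the apparent clash with O(¬freeze_account) does not arise.
A world satisfying every obligation exists (e.g. disarm_system=true, freeze_account=false, lower_boom=true, mute_channel=true, pay_taxes=false, renew_voucher=false, rotate_keys=true, sign_voucher=false, wear_ppe=true, withhold_ballot=true); no atom is both obligatory and forbidden, so the set is consistent.

Consistent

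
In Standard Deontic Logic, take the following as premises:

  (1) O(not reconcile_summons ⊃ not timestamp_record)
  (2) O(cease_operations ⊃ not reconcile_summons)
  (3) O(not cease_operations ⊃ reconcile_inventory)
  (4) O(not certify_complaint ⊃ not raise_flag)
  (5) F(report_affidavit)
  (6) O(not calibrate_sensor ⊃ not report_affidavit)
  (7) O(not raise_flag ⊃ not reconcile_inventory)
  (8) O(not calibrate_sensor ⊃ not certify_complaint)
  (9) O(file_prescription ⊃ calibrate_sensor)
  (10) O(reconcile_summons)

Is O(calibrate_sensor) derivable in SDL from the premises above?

From premise 10 we have O(reconcile_summons).
The contrapositive of premise 2 (O(cease_operations ⊃ not reconcile_summons)) is O(reconcile_summons ⊃ not cease_operations), and O(reconcile_summons) is already established, so O(not cease_operations).
From O(not cease_operations) and premise 3, O(not cease_operations ⊃ reconcile_inventory), we obtain O(reconcile_inventory).
The contrapositive of premise 7 (O(not raise_flag ⊃ not reconcile_inventory)) is O(reconcile_inventory ⊃ raise_flag), and O(reconcile_inventory) is already established, so O(raise_flag).
Premise 4 is O(not certify_complaint ⊃ not raise_flag); contrapositively O(raise_flag ⊃ certify_complaint). Since O(raise_flag) holds, K gives O(certify_complaint).
Premise 8, O(not calibrate_sensor ⊃ not certify_complaint), contraposes to O(certify_complaint ⊃ calibrate_sensor); with O(certify_complaint) we get O(calibrate_sensor).
Premises 1, 5, 6, 9 do not contribute to this derivation.
So O(calibrate_sensor) follows.

Yes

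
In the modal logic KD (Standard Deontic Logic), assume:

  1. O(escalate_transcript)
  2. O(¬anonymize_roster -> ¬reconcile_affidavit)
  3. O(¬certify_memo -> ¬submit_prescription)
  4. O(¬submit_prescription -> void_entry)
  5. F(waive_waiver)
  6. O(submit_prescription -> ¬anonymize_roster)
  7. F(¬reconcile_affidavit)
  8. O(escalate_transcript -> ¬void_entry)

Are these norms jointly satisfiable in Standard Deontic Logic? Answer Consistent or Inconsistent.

F(¬reconcile_affidavit) at premise 7 means O(reconcile_affidavit).
Premise 2 is O(¬anonymize_roster -> ¬reconcile_affidavit); contrapositively O(reconcile_affidavit -> anonymize_roster). Since O(reconcile_affidavit) holds, K gives O(anonymize_roster).
The contrapositive of premise 6 (O(submit_prescription -> ¬anonymize_roster)) is O(anonymize_roster -> ¬submit_prescription), and O(anonymize_roster) is already established, so O(¬submit_prescription).
From O(¬submit_prescription) and premise 4, O(¬submit_prescription -> void_entry), we obtain O(void_entry).
Premise 8, O(escalate_transcript -> ¬void_entry), contraposes to O(void_entry -> ¬escalate_transcript); with O(void_entry) we get O(¬escalate_transcript).
Yet premise 1 states O(escalate_transcript).
We now have both O(¬escalate_transcript) and O(escalate_transcript) — escalate_transcript is simultaneously obligatory and forbidden, violating the D-axiom.

Inconsistent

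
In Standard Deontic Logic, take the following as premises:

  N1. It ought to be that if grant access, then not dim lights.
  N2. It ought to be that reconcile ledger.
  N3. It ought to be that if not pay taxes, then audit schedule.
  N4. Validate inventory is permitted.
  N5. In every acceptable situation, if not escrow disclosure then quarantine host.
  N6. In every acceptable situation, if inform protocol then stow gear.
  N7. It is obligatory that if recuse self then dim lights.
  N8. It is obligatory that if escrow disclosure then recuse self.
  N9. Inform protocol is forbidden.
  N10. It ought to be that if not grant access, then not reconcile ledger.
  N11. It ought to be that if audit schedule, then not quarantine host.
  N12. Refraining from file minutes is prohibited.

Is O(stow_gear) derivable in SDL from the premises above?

Premise 6 is O(inform_protocol → stow_gear), but O(inform_protocol) is not derivable from the premises, so it does not yield O(stow_gear).
No other premise forces O(stow_gear). An ideal world satisfying every premise can still have stow_gear false, so O(stow_gear) is not derivable.

No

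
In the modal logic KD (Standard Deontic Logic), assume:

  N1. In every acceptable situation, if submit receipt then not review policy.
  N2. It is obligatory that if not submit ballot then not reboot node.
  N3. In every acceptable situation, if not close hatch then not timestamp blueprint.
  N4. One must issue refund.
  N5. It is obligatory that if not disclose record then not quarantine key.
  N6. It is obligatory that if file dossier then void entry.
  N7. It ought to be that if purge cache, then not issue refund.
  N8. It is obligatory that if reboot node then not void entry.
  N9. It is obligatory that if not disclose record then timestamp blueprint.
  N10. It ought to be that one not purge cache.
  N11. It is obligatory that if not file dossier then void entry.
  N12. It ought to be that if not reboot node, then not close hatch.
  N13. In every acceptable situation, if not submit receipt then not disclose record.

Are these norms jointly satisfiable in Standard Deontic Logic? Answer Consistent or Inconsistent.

Premise 7 is O(purge_cache → ¬issue_refund), but O(purge_cache) is not derivable from the premises, so it does not yield O(¬issue_refund).
So O(¬issue_refund) is not derivable, and the apparent clash with O(issue_refund) does not arise.
A world satisfying every obligation exists (e.g. close_hatch=false, disclose_record=true, file_dossier=false, issue_refund=true, purge_cache=false, quarantine_key=false, reboot_node=false, review_policy=false, submit_ballot=false, submit_receipt=true, timestamp_blueprint=false, void_entry=true); no atom is both obligatory and forbidden, so the set is consistent.

Consistent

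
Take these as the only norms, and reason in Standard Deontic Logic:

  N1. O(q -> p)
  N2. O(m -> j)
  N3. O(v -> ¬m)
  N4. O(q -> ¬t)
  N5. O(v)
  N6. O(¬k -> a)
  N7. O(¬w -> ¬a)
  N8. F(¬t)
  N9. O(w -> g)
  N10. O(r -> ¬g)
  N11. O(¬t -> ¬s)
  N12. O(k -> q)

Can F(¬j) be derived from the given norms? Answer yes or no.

No

Premise 2 is O(m -> j), but O(m) is not derivable from the premises, so it does not yield O(j).
No other premise forces O(j). An ideal world satisfying every premise can still have ¬j true, so F(¬j) is not derivable.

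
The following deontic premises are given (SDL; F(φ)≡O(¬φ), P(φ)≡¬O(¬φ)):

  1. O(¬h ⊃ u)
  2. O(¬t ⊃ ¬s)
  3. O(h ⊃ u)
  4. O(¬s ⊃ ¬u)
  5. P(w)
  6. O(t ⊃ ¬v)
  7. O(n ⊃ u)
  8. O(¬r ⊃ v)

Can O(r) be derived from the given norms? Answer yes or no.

Yes

Premises 3 and 1 cover both cases: O(h ⊃ u) and O(¬h ⊃ u). Since h ∨ ¬h is a tautology, O(u) follows.
Premise 4, O(¬s ⊃ ¬u), contraposes to O(u ⊃ s); with O(u) we get O(s).
The contrapositive of premise 2 (O(¬t ⊃ ¬s)) is O(s ⊃ t), and O(s) is already established, so O(t).
Applying K to premise 6 (O(t ⊃ ¬v)) and O(t) yields O(¬v).
The contrapositive of premise 8 (O(¬r ⊃ v)) is O(¬v ⊃ r), and O(¬v) is already established, so O(r).
Premises 5, 7 do not contribute to this derivation.
So O(r) follows.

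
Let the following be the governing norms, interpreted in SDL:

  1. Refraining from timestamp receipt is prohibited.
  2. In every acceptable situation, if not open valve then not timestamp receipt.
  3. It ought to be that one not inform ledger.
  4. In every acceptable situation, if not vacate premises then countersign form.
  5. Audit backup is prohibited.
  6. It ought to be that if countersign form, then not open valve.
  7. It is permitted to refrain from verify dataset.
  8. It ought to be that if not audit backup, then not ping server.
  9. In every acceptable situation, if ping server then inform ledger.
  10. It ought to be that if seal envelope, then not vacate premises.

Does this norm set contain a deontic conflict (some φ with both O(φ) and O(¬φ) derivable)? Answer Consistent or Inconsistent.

Premise 9 is O(ping_server → inform_ledger), but O(ping_server) is not derivable from the premises, so it does not yield O(inform_ledger).
So O(inform_ledger) is not derivable, and the apparent clash with O(¬inform_ledger) does not arise.
A world satisfying every obligation exists (e.g. audit_backup=false, countersign_form=false, inform_ledger=false, open_valve=true, ping_server=false, seal_envelope=false, timestamp_receipt=true, vacate_premises=true, verify_dataset=false); no atom is both obligatory and forbidden, so the set is consistent.

Consistent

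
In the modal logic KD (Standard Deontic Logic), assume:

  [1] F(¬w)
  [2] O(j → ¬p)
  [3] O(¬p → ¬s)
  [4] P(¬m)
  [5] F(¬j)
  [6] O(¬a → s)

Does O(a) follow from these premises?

Premise 5 is F(¬j), i.e. O(j).
From O(j) and premise 2, O(j → ¬p), we obtain O(¬p).
Premise 3 is O(¬p → ¬s); since O(¬p), deontic closure gives O(¬s).
Premise 6 is O(¬a → s); contrapositively O(¬s → a). Since O(¬s) holds, K gives O(a).
Premises 1, 4 do not contribute to this derivation.
So O(a) follows.

Yes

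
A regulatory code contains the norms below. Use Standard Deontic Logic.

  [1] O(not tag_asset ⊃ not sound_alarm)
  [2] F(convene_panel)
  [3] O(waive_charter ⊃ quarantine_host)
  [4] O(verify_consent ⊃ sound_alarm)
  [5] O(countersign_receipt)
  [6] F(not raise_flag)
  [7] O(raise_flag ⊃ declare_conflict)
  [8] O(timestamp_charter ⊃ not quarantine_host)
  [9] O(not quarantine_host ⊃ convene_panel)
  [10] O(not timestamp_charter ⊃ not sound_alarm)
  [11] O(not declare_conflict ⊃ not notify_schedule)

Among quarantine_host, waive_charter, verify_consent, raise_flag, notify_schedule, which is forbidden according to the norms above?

F(convene_panel) at premise 2 means O(not convene_panel).
Premise 9 is O(not quarantine_host ⊃ convene_panel); contrapositively O(not convene_panel ⊃ quarantine_host). Since O(not convene_panel) holds, K gives O(quarantine_host).
Premise 8, O(timestamp_charter ⊃ not quarantine_host), contraposes to O(quarantine_host ⊃ not timestamp_charter); with O(quarantine_host) we get O(not timestamp_charter).
From O(not timestamp_charter) and premise 10, O(not timestamp_charter ⊃ not sound_alarm), we obtain O(not sound_alarm).
The contrapositive of premise 4 (O(verify_consent ⊃ sound_alarm)) is O(not sound_alarm ⊃ not verify_consent), and O(not sound_alarm) is already established, so O(not verify_consent).
So O(not verify_consent) holds, i.e. verify_consent is forbidden. None of the other listed options is forbidden under the premises.

verify_consent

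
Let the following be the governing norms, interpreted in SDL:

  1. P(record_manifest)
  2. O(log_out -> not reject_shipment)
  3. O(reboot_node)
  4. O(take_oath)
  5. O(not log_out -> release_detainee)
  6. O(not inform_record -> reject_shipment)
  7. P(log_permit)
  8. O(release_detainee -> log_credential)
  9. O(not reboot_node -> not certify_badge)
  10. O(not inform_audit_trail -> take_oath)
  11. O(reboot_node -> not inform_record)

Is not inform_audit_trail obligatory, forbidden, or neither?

Neither

Premise 10 is O(not inform_audit_trail -> take_oath); even if O(take_oath) held, inferring O(not inform_audit_trail) would be affirming the consequent — invalid.
No premise or chain of K-axiom applications forces O(not inform_audit_trail), and none forces O(inform_audit_trail). So not inform_audit_trail is neither obligatory nor forbidden under these norms.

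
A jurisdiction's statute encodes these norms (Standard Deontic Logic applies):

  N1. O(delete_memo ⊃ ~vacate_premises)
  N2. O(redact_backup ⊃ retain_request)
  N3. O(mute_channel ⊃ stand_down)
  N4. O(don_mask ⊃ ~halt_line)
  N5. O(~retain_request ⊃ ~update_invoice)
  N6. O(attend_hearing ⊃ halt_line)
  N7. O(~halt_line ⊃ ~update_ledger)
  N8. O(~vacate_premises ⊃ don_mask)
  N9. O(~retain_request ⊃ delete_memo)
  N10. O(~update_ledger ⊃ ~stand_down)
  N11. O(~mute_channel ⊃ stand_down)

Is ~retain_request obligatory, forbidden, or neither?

Forbidden

By case analysis on ~mute_channel: premise 11 gives O(~mute_channel ⊃ stand_down) and premise 3 gives O(mute_channel ⊃ stand_down), so O(stand_down) either way.
Premise 10 is O(~update_ledger ⊃ ~stand_down); contrapositively O(stand_down ⊃ update_ledger). Since O(stand_down) holds, K gives O(update_ledger).
The contrapositive of premise 7 (O(~halt_line ⊃ ~update_ledger)) is O(update_ledger ⊃ halt_line), and O(update_ledger) is already established, so O(halt_line).
Premise 4, O(don_mask ⊃ ~halt_line), contraposes to O(halt_line ⊃ ~don_mask); with O(halt_line) we get O(~don_mask).
Premise 8, O(~vacate_premises ⊃ don_mask), contraposes to O(~don_mask ⊃ vacate_premises); with O(~don_mask) we get O(vacate_premises).
Premise 1, O(delete_memo ⊃ ~vacate_premises), contraposes to O(vacate_premises ⊃ ~delete_memo); with O(vacate_premises) we get O(~delete_memo).
The contrapositive of premise 9 (O(~retain_request ⊃ delete_memo)) is O(~delete_memo ⊃ retain_request), and O(~delete_memo) is already established, so O(retain_request).
Premises 2, 5, 6 do not contribute to this derivation.
Thus O(retain_request), which is F(~retain_request): ~retain_request is forbidden.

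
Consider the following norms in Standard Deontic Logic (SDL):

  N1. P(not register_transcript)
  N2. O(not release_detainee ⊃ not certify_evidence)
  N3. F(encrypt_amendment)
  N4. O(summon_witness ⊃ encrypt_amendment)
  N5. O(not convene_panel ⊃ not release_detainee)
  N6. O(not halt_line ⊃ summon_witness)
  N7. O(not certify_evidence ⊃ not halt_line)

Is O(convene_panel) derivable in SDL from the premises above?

Premise 3, F(encrypt_amendment), is equivalent to O(not encrypt_amendment).
Premise 4, O(summon_witness ⊃ encrypt_amendment), contraposes to O(not encrypt_amendment ⊃ not summon_witness); with O(not encrypt_amendment) we get O(not summon_witness).
Premise 6, O(not halt_line ⊃ summon_witness), contraposes to O(not summon_witness ⊃ halt_line); with O(not summon_witness) we get O(halt_line).
The contrapositive of premise 7 (O(not certify_evidence ⊃ not halt_line)) is O(halt_line ⊃ certify_evidence), and O(halt_line) is already established, so O(certify_evidence).
The contrapositive of premise 2 (O(not release_detainee ⊃ not certify_evidence)) is O(certify_evidence ⊃ release_detainee), and O(certify_evidence) is already established, so O(release_detainee).
Premise 5, O(not convene_panel ⊃ not release_detainee), contraposes to O(release_detainee ⊃ convene_panel); with O(release_detainee) we get O(convene_panel).
Premise 1 does not contribute to this derivation.
So O(convene_panel) follows.

Yes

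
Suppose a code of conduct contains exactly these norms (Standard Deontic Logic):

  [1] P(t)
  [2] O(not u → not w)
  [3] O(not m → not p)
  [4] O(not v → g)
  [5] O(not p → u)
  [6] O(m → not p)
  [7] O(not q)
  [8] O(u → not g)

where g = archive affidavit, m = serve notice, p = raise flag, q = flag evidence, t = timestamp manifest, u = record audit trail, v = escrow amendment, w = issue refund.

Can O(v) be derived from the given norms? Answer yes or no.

Premises 6 and 3 cover both cases: O(m → not p) and O(not m → not p). Since m ∨ not m is a tautology, O(not p) follows.
Applying K to premise 5 (O(not p → u)) and O(not p) yields O(u).
From O(u) and premise 8, O(u → not g), we obtain O(not g).
Premise 4 is O(not v → g); contrapositively O(not g → v). Since O(not g) holds, K gives O(v).
Premises 1, 2, 7 do not contribute to this derivation.
So O(v) follows.

Yes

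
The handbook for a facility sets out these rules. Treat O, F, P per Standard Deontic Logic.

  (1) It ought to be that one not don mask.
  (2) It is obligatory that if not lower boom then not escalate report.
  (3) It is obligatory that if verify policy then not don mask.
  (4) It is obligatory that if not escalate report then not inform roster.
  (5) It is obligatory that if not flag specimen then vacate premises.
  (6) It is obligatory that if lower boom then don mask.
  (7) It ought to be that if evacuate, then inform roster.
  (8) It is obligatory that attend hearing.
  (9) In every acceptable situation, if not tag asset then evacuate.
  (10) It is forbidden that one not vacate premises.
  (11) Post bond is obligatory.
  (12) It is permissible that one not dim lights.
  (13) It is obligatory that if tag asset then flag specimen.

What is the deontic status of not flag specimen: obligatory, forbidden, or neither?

Forbidden

Premise 1 states O(¬don_mask) outright.
The contrapositive of premise 6 (O(lower_boom → don_mask)) is O(¬don_mask → ¬lower_boom), and O(¬don_mask) is already established, so O(¬lower_boom).
From O(¬lower_boom) and premise 2, O(¬lower_boom → ¬escalate_report), we obtain O(¬escalate_report).
From O(¬escalate_report) and premise 4, O(¬escalate_report → ¬inform_roster), we obtain O(¬inform_roster).
Premise 7 is O(evacuate → inform_roster); contrapositively O(¬inform_roster → ¬evacuate). Since O(¬inform_roster) holds, K gives O(¬evacuate).
Premise 9 is O(¬tag_asset → evacuate); contrapositively O(¬evacuate → tag_asset). Since O(¬evacuate) holds, K gives O(tag_asset).
With premise 13, O(tag_asset → flag_specimen), the K-axiom yields O(flag_specimen).
Premises 3, 5, 8, 10, 11, 12 do not contribute to this derivation.
Thus O(flag_specimen), which is F(¬flag_specimen): ¬flag_specimen is forbidden.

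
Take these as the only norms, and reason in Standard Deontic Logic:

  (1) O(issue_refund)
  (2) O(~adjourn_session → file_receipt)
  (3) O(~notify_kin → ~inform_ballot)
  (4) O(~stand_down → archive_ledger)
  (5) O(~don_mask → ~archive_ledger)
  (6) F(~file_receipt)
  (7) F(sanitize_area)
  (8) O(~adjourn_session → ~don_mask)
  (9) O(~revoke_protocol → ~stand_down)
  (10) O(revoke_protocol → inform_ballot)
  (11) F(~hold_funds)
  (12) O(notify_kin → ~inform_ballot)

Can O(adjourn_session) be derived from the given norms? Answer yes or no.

By case analysis on notify_kin: premise 12 gives O(notify_kin → ~inform_ballot) and premise 3 gives O(~notify_kin → ~inform_ballot), so O(~inform_ballot) either way.
Premise 10 is O(revoke_protocol → inform_ballot); contrapositively O(~inform_ballot → ~revoke_protocol). Since O(~inform_ballot) holds, K gives O(~revoke_protocol).
Premise 9 is O(~revoke_protocol → ~stand_down); since O(~revoke_protocol), deontic closure gives O(~stand_down).
Premise 4 is O(~stand_down → archive_ledger); since O(~stand_down), deontic closure gives O(archive_ledger).
Premise 5 is O(~don_mask → ~archive_ledger); contrapositively O(archive_ledger → don_mask). Since O(archive_ledger) holds, K gives O(don_mask).
Premise 8 is O(~adjourn_session → ~don_mask); contrapositively O(don_mask → adjourn_session). Since O(don_mask) holds, K gives O(adjourn_session).
Premises 1, 2, 6, 7, 11 do not contribute to this derivation.
So O(adjourn_session) follows.

Yes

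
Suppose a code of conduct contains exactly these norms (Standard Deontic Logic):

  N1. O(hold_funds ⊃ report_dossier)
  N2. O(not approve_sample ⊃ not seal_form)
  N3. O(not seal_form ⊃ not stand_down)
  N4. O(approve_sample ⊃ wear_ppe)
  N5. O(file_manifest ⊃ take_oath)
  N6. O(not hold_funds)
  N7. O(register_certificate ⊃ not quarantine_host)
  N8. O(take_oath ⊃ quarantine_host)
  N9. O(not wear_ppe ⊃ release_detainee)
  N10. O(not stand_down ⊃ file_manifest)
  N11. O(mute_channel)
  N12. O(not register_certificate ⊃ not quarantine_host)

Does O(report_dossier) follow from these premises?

No

Premise 1 is O(hold_funds ⊃ report_dossier), but O(hold_funds) is not derivable from the premises, so it does not yield O(report_dossier).
No other premise forces O(report_dossier). An ideal world satisfying every premise can still have report_dossier false, so O(report_dossier) is not derivable.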